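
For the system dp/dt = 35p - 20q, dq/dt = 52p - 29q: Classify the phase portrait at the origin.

unstable spiral

A = [[35,-20],[52,-29]]; det(A-λI) = λ^2 - 6λ + 25.
λ = 3 ± 4i: positive real part.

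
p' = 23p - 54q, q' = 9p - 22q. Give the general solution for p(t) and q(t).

p(t) = 2K_1e^(-4t) - 3K_2e^(5t), q(t) = K_1e^(-4t) - K_2e^(5t)

Coefficient matrix A = [[23, -54], [9, -22]].
Characteristic polynomial det(A - λI) = λ^2 - λ - 20 = 0.
Eigenvalues λ = -4, 5.
For λ=-4: (A-λI) row 1 is [27, -54], so an eigenvector is (2, 1).
For λ=5: (A-λI) row 1 is [18, -54], so an eigenvector is (-3, -1).
General solution: K_1e^(-4t)(2,1) + K_2e^(5t)(-3,-1).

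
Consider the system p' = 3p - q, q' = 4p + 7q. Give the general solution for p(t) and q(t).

Coefficient matrix A = [[3, -1], [4, 7]].
Characteristic polynomial det(A - λI) = λ^2 - 10λ + 25 = 0.
Single eigenvalue λ = 5 with algebraic multiplicity 2.
Eigenvector v = (1,-2); generalized eigenvector w with (A-λI)w=v is (-2,3).
General solution: e^(5t)[C_1·v + C_2·(t·v + w)].

p(t) = C_1e^(5t) + C_2te^(5t) - 2C_2e^(5t), q(t) = -2C_1e^(5t) - 2C_2te^(5t) + 3C_2e^(5t)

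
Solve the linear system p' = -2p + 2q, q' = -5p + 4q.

Coefficient matrix A = [[-2, 2], [-5, 4]].
Characteristic polynomial det(A - λI) = λ^2 - 2λ + 2 = 0.
Eigenvalues λ = 1 ± i (complex conjugate pair).
For λ=1+i: an eigenvector is (1,1) - i(-1,-2) = (1 + i, 1 + 2i).
A real fundamental pair from Re and Im of e^((1+i)t)v: X_1 = e^(t)(cos(t)·(1,1) + sin(t)·(-1,-2)), X_2 = e^(t)(sin(t)·(1,1) - cos(t)·(-1,-2)).
General solution: c_1X_1 + c_2X_2.

p(t) = -c_1e^(t)sin(t) + c_1e^(t)cos(t) + c_2e^(t)sin(t) + c_2e^(t)cos(t), q(t) = -2c_1e^(t)sin(t) + c_1e^(t)cos(t) + c_2e^(t)sin(t) + 2c_2e^(t)cos(t)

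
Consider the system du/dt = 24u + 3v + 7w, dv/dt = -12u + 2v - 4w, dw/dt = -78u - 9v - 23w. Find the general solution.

u(t) = -2C_1e^(-2t) - C_2e^(3t) - 3C_3e^(2t), v(t) = C_1e^(-2t) + C_3e^(2t), w(t) = 7C_1e^(-2t) + 3C_2e^(3t) + 9C_3e^(2t)

Coefficient matrix A = [[24, 3, 7], [-12, 2, -4], [-78, -9, -23]].
det(A - λI) = 0 gives eigenvalues λ = -2, 3, 2.
For λ=-2: eigenvector (-2,1,7).
For λ=3: eigenvector (-1,0,3).
For λ=2: eigenvector (-3,1,9).
General solution: C_1e^(-2t)(-2,1,7) + C_2e^(3t)(-1,0,3) + C_3e^(2t)(-3,1,9).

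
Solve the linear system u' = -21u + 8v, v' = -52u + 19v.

Coefficient matrix A = [[-21, 8], [-52, 19]].
Characteristic polynomial det(A - λI) = λ^2 + 2λ + 17 = 0.
Eigenvalues λ = -1 ± 4i (complex conjugate pair).
For λ=-1+4i: an eigenvector is (-1,-3) - i(-1,-2) = (-1 + i, -3 + 2i).
A real fundamental pair from Re and Im of e^((-1+4i)t)v: X_1 = e^(-t)(cos(4t)·(-1,-3) + sin(4t)·(-1,-2)), X_2 = e^(-t)(sin(4t)·(-1,-3) - cos(4t)·(-1,-2)).
General solution: c_1X_1 + c_2X_2.

u(t) = -c_1e^(-t)sin(4t) - c_1e^(-t)cos(4t) - c_2e^(-t)sin(4t) + c_2e^(-t)cos(4t), v(t) = -2c_1e^(-t)sin(4t) - 3c_1e^(-t)cos(4t) - 3c_2e^(-t)sin(4t) + 2c_2e^(-t)cos(4t)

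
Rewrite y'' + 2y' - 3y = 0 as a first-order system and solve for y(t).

Let x_1 = y, x_2 = y'. Then x_1' = x_2 and x_2' = 3x_1 - 2x_2.
A = [[0,1],[3,-2]]; det(A-λI) = λ^2 + 2λ - 3.
Eigenvalues λ = -3, 1 with eigenvectors (1,-3), (1,1).

y(t) = c_1e^(-3t) + c_2e^(t)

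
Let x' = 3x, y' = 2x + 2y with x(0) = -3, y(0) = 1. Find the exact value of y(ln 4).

-272

A = [[3,0],[2,2]]; eigenvalues λ = 3, 2.
Eigenvectors: (1,2) for λ=3, (0,1) for λ=2.
From the initial condition, c_1 = -3, c_2 = 7.
y(ln 4) = (-3)(4^3)(2) + (7)(4^2)(1) = -272.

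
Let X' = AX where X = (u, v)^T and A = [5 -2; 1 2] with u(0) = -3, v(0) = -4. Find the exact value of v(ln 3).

A = [[5,-2],[1,2]]; eigenvalues λ = 3, 4.
Eigenvectors: (1,1) for λ=3, (2,1) for λ=4.
From the initial condition, c_1 = -5, c_2 = 1.
v(ln 3) = (-5)(3^3)(1) + (1)(3^4)(1) = -54.

-54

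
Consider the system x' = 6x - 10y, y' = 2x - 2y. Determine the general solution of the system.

Coefficient matrix A = [[6, -10], [2, -2]].
Characteristic polynomial det(A - λI) = λ^2 - 4λ + 8 = 0.
Eigenvalues λ = 2 ± 2i (complex conjugate pair).
For λ=2+2i: an eigenvector is (-1,0) - i(-2,-1) = (-1 + 2i, 0 + i).
A real fundamental pair from Re and Im of e^((2+2i)t)v: X_1 = e^(2t)(cos(2t)·(-1,0) + sin(2t)·(-2,-1)), X_2 = e^(2t)(sin(2t)·(-1,0) - cos(2t)·(-2,-1)).
General solution: K_1X_1 + K_2X_2.

x(t) = -2K_1e^(2t)sin(2t) - K_1e^(2t)cos(2t) - K_2e^(2t)sin(2t) + 2K_2e^(2t)cos(2t), y(t) = -K_1e^(2t)sin(2t) + K_2e^(2t)cos(2t)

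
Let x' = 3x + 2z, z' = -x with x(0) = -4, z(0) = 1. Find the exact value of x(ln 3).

-48

A = [[3,2],[-1,0]]; eigenvalues λ = 1, 2.
Eigenvectors: (1,-1) for λ=1, (-2,1) for λ=2.
From the initial condition, c_1 = 2, c_2 = 3.
x(ln 3) = (2)(3^1)(1) + (3)(3^2)(-2) = -48.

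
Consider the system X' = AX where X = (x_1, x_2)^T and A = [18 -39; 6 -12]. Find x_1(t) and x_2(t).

x_1(t) = -2c_1e^(3t)sin(3t) - 3c_1e^(3t)cos(3t) - 3c_2e^(3t)sin(3t) + 2c_2e^(3t)cos(3t), x_2(t) = -c_1e^(3t)sin(3t) - c_1e^(3t)cos(3t) - c_2e^(3t)sin(3t) + c_2e^(3t)cos(3t)

Coefficient matrix A = [[18, -39], [6, -12]].
Characteristic polynomial det(A - λI) = λ^2 - 6λ + 18 = 0.
Eigenvalues λ = 3 ± 3i (complex conjugate pair).
For λ=3+3i: an eigenvector is (-3,-1) - i(-2,-1) = (-3 + 2i, -1 + i).
A real fundamental pair from Re and Im of e^((3+3i)t)v: X_1 = e^(3t)(cos(3t)·(-3,-1) + sin(3t)·(-2,-1)), X_2 = e^(3t)(sin(3t)·(-3,-1) - cos(3t)·(-2,-1)).
General solution: c_1X_1 + c_2X_2.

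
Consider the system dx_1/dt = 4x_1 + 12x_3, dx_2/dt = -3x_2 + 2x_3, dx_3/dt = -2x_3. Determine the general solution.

x_1(t) = C_1e^(4t) - 2C_3e^(-2t), x_2(t) = C_2e^(-3t) + 2C_3e^(-2t), x_3(t) = C_3e^(-2t)

Coefficient matrix A = [[4, 0, 12], [0, -3, 2], [0, 0, -2]].
det(A - λI) = 0 gives eigenvalues λ = 4, -3, -2.
For λ=4: eigenvector (1,0,0).
For λ=-3: eigenvector (0,1,0).
For λ=-2: eigenvector (-2,2,1).
General solution: C_1e^(4t)(1,0,0) + C_2e^(-3t)(0,1,0) + C_3e^(-2t)(-2,2,1).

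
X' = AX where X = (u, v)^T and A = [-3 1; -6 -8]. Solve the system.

u(t) = c_1e^(-5t) - c_2e^(-6t), v(t) = -2c_1e^(-5t) + 3c_2e^(-6t)

Coefficient matrix A = [[-3, 1], [-6, -8]].
Characteristic polynomial det(A - λI) = λ^2 + 11λ + 30 = 0.
Eigenvalues λ = -5, -6.
For λ=-5: (A-λI) row 1 is [2, 1], so an eigenvector is (1, -2).
For λ=-6: (A-λI) row 1 is [3, 1], so an eigenvector is (-1, 3).
General solution: c_1e^(-5t)(1,-2) + c_2e^(-6t)(-1,3).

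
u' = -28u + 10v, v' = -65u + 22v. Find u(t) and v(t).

u(t) = K_1e^(-3t)sin(5t) + K_1e^(-3t)cos(5t) + K_2e^(-3t)sin(5t) - K_2e^(-3t)cos(5t), v(t) = 2K_1e^(-3t)sin(5t) + 3K_1e^(-3t)cos(5t) + 3K_2e^(-3t)sin(5t) - 2K_2e^(-3t)cos(5t)

Coefficient matrix A = [[-28, 10], [-65, 22]].
Characteristic polynomial det(A - λI) = λ^2 + 6λ + 34 = 0.
Eigenvalues λ = -3 ± 5i (complex conjugate pair).
For λ=-3+5i: an eigenvector is (1,3) - i(1,2) = (1 - i, 3 - 2i).
A real fundamental pair from Re and Im of e^((-3+5i)t)v: X_1 = e^(-3t)(cos(5t)·(1,3) + sin(5t)·(1,2)), X_2 = e^(-3t)(sin(5t)·(1,3) - cos(5t)·(1,2)).
General solution: K_1X_1 + K_2X_2.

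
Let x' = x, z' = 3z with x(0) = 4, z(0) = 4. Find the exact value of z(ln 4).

A = [[1,0],[0,3]]; eigenvalues λ = 3, 1.
Eigenvectors: (0,-1) for λ=3, (1,0) for λ=1.
From the initial condition, c_1 = -4, c_2 = 4.
z(ln 4) = (-4)(4^3)(-1) + (4)(4^1)(0) = 256.

256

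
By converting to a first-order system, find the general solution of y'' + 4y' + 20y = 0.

Let x_1 = y, x_2 = y'. Then x_1' = x_2 and x_2' = -20x_1 - 4x_2.
A = [[0,1],[-20,-4]]; det(A-λI) = λ^2 + 4λ + 20.
Eigenvalues λ = -2 ± 4i.

y(t) = K_1e^(-2t)cos(4t) + K_2e^(-2t)sin(4t)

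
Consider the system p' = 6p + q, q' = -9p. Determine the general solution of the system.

Coefficient matrix A = [[6, 1], [-9, 0]].
Characteristic polynomial det(A - λI) = λ^2 - 6λ + 9 = 0.
Single eigenvalue λ = 3 with algebraic multiplicity 2.
Eigenvector v = (-1,3); generalized eigenvector w with (A-λI)w=v is (0,-1).
General solution: e^(3t)[K_1·v + K_2·(t·v + w)].

p(t) = -K_1e^(3t) - K_2te^(3t), q(t) = 3K_1e^(3t) + 3K_2te^(3t) - K_2e^(3t)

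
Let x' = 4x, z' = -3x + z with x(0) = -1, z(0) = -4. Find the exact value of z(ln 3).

A = [[4,0],[-3,1]]; eigenvalues λ = 4, 1.
Eigenvectors: (-1,1) for λ=4, (0,1) for λ=1.
From the initial condition, c_1 = 1, c_2 = -5.
z(ln 3) = (1)(3^4)(1) + (-5)(3^1)(1) = 66.

66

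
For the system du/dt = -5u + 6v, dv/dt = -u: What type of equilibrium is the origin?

stable node

A = [[-5,6],[-1,0]]; det(A-λI) = λ^2 + 5λ + 6.
λ = -2, -3: both negative.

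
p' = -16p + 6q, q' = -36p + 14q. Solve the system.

Coefficient matrix A = [[-16, 6], [-36, 14]].
Characteristic polynomial det(A - λI) = λ^2 + 2λ - 8 = 0.
Eigenvalues λ = -4, 2.
For λ=-4: (A-λI) row 1 is [-12, 6], so an eigenvector is (1, 2).
For λ=2: (A-λI) row 1 is [-18, 6], so an eigenvector is (1, 3).
General solution: K_1e^(-4t)(1,2) + K_2e^(2t)(1,3).

p(t) = K_1e^(-4t) + K_2e^(2t), q(t) = 2K_1e^(-4t) + 3K_2e^(2t)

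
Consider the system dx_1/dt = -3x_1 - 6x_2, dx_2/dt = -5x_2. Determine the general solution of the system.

Coefficient matrix A = [[-3, -6], [0, -5]].
Characteristic polynomial det(A - λI) = λ^2 + 8λ + 15 = 0.
Eigenvalues λ = -5, -3.
For λ=-5: (A-λI) row 1 is [2, -6], so an eigenvector is (-3, -1).
For λ=-3: (A-λI) row 1 is [0, -6], so an eigenvector is (1, 0).
General solution: c_1e^(-5t)(-3,-1) + c_2e^(-3t)(1,0).

x_1(t) = -3c_1e^(-5t) + c_2e^(-3t), x_2(t) = -c_1e^(-5t)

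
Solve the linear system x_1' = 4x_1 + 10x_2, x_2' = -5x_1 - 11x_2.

Coefficient matrix A = [[4, 10], [-5, -11]].
Characteristic polynomial det(A - λI) = λ^2 + 7λ + 6 = 0.
Eigenvalues λ = -6, -1.
For λ=-6: (A-λI) row 1 is [10, 10], so an eigenvector is (1, -1).
For λ=-1: (A-λI) row 1 is [5, 10], so an eigenvector is (2, -1).
General solution: c_1e^(-6t)(1,-1) + c_2e^(-t)(2,-1).

x_1(t) = c_1e^(-6t) + 2c_2e^(-t), x_2(t) = -c_1e^(-6t) - c_2e^(-t)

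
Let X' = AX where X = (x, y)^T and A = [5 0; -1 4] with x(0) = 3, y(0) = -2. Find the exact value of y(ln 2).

A = [[5,0],[-1,4]]; eigenvalues λ = 4, 5.
Eigenvectors: (0,1) for λ=4, (1,-1) for λ=5.
From the initial condition, c_1 = 1, c_2 = 3.
y(ln 2) = (1)(2^4)(1) + (3)(2^5)(-1) = -80.

-80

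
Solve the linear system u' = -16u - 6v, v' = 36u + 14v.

Coefficient matrix A = [[-16, -6], [36, 14]].
Characteristic polynomial det(A - λI) = λ^2 + 2λ - 8 = 0.
Eigenvalues λ = 2, -4.
For λ=2: (A-λI) row 1 is [-18, -6], so an eigenvector is (-1, 3).
For λ=-4: (A-λI) row 1 is [-12, -6], so an eigenvector is (1, -2).
General solution: c_1e^(2t)(-1,3) + c_2e^(-4t)(1,-2).

u(t) = -c_1e^(2t) + c_2e^(-4t), v(t) = 3c_1e^(2t) - 2c_2e^(-4t)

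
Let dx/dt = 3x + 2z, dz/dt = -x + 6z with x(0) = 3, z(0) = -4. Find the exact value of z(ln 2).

A = [[3,2],[-1,6]]; eigenvalues λ = 5, 4.
Eigenvectors: (1,1) for λ=5, (-2,-1) for λ=4.
From the initial condition, c_1 = -11, c_2 = -7.
z(ln 2) = (-11)(2^5)(1) + (-7)(2^4)(-1) = -240.

-240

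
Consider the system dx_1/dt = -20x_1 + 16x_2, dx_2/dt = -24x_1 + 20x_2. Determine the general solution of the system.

Coefficient matrix A = [[-20, 16], [-24, 20]].
Characteristic polynomial det(A - λI) = λ^2 - 16 = 0.
Eigenvalues λ = 4, -4.
For λ=4: (A-λI) row 1 is [-24, 16], so an eigenvector is (2, 3).
For λ=-4: (A-λI) row 1 is [-16, 16], so an eigenvector is (1, 1).
General solution: K_1e^(4t)(2,3) + K_2e^(-4t)(1,1).

x_1(t) = 2K_1e^(4t) + K_2e^(-4t), x_2(t) = 3K_1e^(4t) + K_2e^(-4t)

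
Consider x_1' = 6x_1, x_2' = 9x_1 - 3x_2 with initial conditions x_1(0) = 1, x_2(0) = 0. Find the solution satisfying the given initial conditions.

x_1(t) = e^(6t), x_2(t) = e^(6t) - e^(-3t)

Coefficient matrix A = [[6, 0], [9, -3]].
Characteristic polynomial det(A - λI) = λ^2 - 3λ - 18 = 0.
Eigenvalues λ = -3, 6.
For λ=-3: (A-λI) row 1 is [9, 0], so an eigenvector is (0, 1).
For λ=6: (A-λI) row 2 is [9, -9], so an eigenvector is (-1, -1).
General solution: c_1e^(-3t)(0,1) + c_2e^(6t)(-1,-1).
Applying x_1(0)=1, x_2(0)=0 gives c_1=-1, c_2=-1.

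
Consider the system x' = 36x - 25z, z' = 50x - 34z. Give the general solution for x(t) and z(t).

Coefficient matrix A = [[36, -25], [50, -34]].
Characteristic polynomial det(A - λI) = λ^2 - 2λ + 26 = 0.
Eigenvalues λ = 1 ± 5i (complex conjugate pair).
For λ=1+5i: an eigenvector is (-2,-3) - i(1,1) = (-2 - i, -3 - i).
A real fundamental pair from Re and Im of e^((1+5i)t)v: X_1 = e^(t)(cos(5t)·(-2,-3) + sin(5t)·(1,1)), X_2 = e^(t)(sin(5t)·(-2,-3) - cos(5t)·(1,1)).
General solution: K_1X_1 + K_2X_2.

x(t) = K_1e^(t)sin(5t) - 2K_1e^(t)cos(5t) - 2K_2e^(t)sin(5t) - K_2e^(t)cos(5t), z(t) = K_1e^(t)sin(5t) - 3K_1e^(t)cos(5t) - 3K_2e^(t)sin(5t) - K_2e^(t)cos(5t)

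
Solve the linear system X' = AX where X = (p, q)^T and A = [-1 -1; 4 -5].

Coefficient matrix A = [[-1, -1], [4, -5]].
Characteristic polynomial det(A - λI) = λ^2 + 6λ + 9 = 0.
Single eigenvalue λ = -3 with algebraic multiplicity 2.
Eigenvector v = (-1,-2); generalized eigenvector w with (A-λI)w=v is (1,3).
General solution: e^(-3t)[C_1·v + C_2·(t·v + w)].

p(t) = -C_1e^(-3t) - C_2te^(-3t) + C_2e^(-3t), q(t) = -2C_1e^(-3t) - 2C_2te^(-3t) + 3C_2e^(-3t)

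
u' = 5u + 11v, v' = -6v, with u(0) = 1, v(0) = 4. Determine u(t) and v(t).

u(t) = 5e^(5t) - 4e^(-6t), v(t) = 4e^(-6t)

Coefficient matrix A = [[5, 11], [0, -6]].
Characteristic polynomial det(A - λI) = λ^2 + λ - 30 = 0.
Eigenvalues λ = -6, 5.
For λ=-6: (A-λI) row 1 is [11, 11], so an eigenvector is (-1, 1).
For λ=5: (A-λI) row 1 is [0, 11], so an eigenvector is (1, 0).
General solution: C_1e^(-6t)(-1,1) + C_2e^(5t)(1,0).
Applying u(0)=1, v(0)=4 gives C_1=4, C_2=5.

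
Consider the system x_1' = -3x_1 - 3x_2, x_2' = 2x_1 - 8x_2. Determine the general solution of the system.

x_1(t) = -K_1e^(-6t) - 3K_2e^(-5t), x_2(t) = -K_1e^(-6t) - 2K_2e^(-5t)

Coefficient matrix A = [[-3, -3], [2, -8]].
Characteristic polynomial det(A - λI) = λ^2 + 11λ + 30 = 0.
Eigenvalues λ = -6, -5.
For λ=-6: (A-λI) row 1 is [3, -3], so an eigenvector is (-1, -1).
For λ=-5: (A-λI) row 1 is [2, -3], so an eigenvector is (-3, -2).
General solution: K_1e^(-6t)(-1,-1) + K_2e^(-5t)(-3,-2).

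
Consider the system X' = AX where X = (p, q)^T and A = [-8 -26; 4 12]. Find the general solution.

Coefficient matrix A = [[-8, -26], [4, 12]].
Characteristic polynomial det(A - λI) = λ^2 - 4λ + 8 = 0.
Eigenvalues λ = 2 ± 2i (complex conjugate pair).
For λ=2+2i: an eigenvector is (-2,1) - i(-3,1) = (-2 + 3i, 1 - i).
A real fundamental pair from Re and Im of e^((2+2i)t)v: X_1 = e^(2t)(cos(2t)·(-2,1) + sin(2t)·(-3,1)), X_2 = e^(2t)(sin(2t)·(-2,1) - cos(2t)·(-3,1)).
General solution: C_1X_1 + C_2X_2.

p(t) = -3C_1e^(2t)sin(2t) - 2C_1e^(2t)cos(2t) - 2C_2e^(2t)sin(2t) + 3C_2e^(2t)cos(2t), q(t) = C_1e^(2t)sin(2t) + C_1e^(2t)cos(2t) + C_2e^(2t)sin(2t) - C_2e^(2t)cos(2t)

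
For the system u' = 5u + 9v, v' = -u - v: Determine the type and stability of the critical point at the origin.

unstable improper node

A = [[5,9],[-1,-1]]; det(A-λI) = λ^2 - 4λ + 4.
repeated λ = 2 with a single eigenvector.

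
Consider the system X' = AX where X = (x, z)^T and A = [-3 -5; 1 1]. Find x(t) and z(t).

x(t) = 2K_1e^(-t)sin(t) - K_1e^(-t)cos(t) - K_2e^(-t)sin(t) - 2K_2e^(-t)cos(t), z(t) = -K_1e^(-t)sin(t) + K_2e^(-t)cos(t)

Coefficient matrix A = [[-3, -5], [1, 1]].
Characteristic polynomial det(A - λI) = λ^2 + 2λ + 2 = 0.
Eigenvalues λ = -1 ± i (complex conjugate pair).
For λ=-1+i: an eigenvector is (-1,0) - i(2,-1) = (-1 - 2i, 0 + i).
A real fundamental pair from Re and Im of e^((-1+i)t)v: X_1 = e^(-t)(cos(t)·(-1,0) + sin(t)·(2,-1)), X_2 = e^(-t)(sin(t)·(-1,0) - cos(t)·(2,-1)).
General solution: K_1X_1 + K_2X_2.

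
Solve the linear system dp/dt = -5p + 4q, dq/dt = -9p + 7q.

Coefficient matrix A = [[-5, 4], [-9, 7]].
Characteristic polynomial det(A - λI) = λ^2 - 2λ + 1 = 0.
Single eigenvalue λ = 1 with algebraic multiplicity 2.
Eigenvector v = (-2,-3); generalized eigenvector w with (A-λI)w=v is (1,1).
General solution: e^(t)[c_1·v + c_2·(t·v + w)].

p(t) = -2c_1e^(t) - 2c_2te^(t) + c_2e^(t), q(t) = -3c_1e^(t) - 3c_2te^(t) + c_2e^(t)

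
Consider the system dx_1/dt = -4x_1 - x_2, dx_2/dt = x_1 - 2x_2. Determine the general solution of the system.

x_1(t) = -C_1e^(-3t) - C_2te^(-3t) - C_2e^(-3t), x_2(t) = C_1e^(-3t) + C_2te^(-3t) + 2C_2e^(-3t)

Coefficient matrix A = [[-4, -1], [1, -2]].
Characteristic polynomial det(A - λI) = λ^2 + 6λ + 9 = 0.
Single eigenvalue λ = -3 with algebraic multiplicity 2.
Eigenvector v = (-1,1); generalized eigenvector w with (A-λI)w=v is (-1,2).
General solution: e^(-3t)[C_1·v + C_2·(t·v + w)].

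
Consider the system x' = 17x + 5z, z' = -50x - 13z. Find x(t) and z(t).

x(t) = c_1e^(2t)sin(5t) - c_2e^(2t)cos(5t), z(t) = -3c_1e^(2t)sin(5t) + c_1e^(2t)cos(5t) + c_2e^(2t)sin(5t) + 3c_2e^(2t)cos(5t)

Coefficient matrix A = [[17, 5], [-50, -13]].
Characteristic polynomial det(A - λI) = λ^2 - 4λ + 29 = 0.
Eigenvalues λ = 2 ± 5i (complex conjugate pair).
For λ=2+5i: an eigenvector is (0,1) - i(1,-3) = (0 - i, 1 + 3i).
A real fundamental pair from Re and Im of e^((2+5i)t)v: X_1 = e^(2t)(cos(5t)·(0,1) + sin(5t)·(1,-3)), X_2 = e^(2t)(sin(5t)·(0,1) - cos(5t)·(1,-3)).
General solution: c_1X_1 + c_2X_2.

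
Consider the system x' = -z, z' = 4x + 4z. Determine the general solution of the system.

x(t) = -K_1e^(2t) - K_2te^(2t) + K_2e^(2t), z(t) = 2K_1e^(2t) + 2K_2te^(2t) - K_2e^(2t)

Coefficient matrix A = [[0, -1], [4, 4]].
Characteristic polynomial det(A - λI) = λ^2 - 4λ + 4 = 0.
Single eigenvalue λ = 2 with algebraic multiplicity 2.
Eigenvector v = (-1,2); generalized eigenvector w with (A-λI)w=v is (1,-1).
General solution: e^(2t)[K_1·v + K_2·(t·v + w)].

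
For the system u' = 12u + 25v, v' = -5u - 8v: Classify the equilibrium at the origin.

A = [[12,25],[-5,-8]]; det(A-λI) = λ^2 - 4λ + 29.
λ = 2 ± 5i: positive real part.

unstable spiral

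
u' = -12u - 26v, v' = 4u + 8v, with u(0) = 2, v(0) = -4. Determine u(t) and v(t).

Coefficient matrix A = [[-12, -26], [4, 8]].
Characteristic polynomial det(A - λI) = λ^2 + 4λ + 8 = 0.
Eigenvalues λ = -2 ± 2i (complex conjugate pair).
For λ=-2+2i: an eigenvector is (3,-1) - i(-2,1) = (3 + 2i, -1 - i).
A real fundamental pair from Re and Im of e^((-2+2i)t)v: X_1 = e^(-2t)(cos(2t)·(3,-1) + sin(2t)·(-2,1)), X_2 = e^(-2t)(sin(2t)·(3,-1) - cos(2t)·(-2,1)).
General solution: C_1X_1 + C_2X_2.
Applying u(0)=2, v(0)=-4 gives C_1=-6, C_2=10.

u(t) = 42e^(-2t)sin(2t) + 2e^(-2t)cos(2t), v(t) = -16e^(-2t)sin(2t) - 4e^(-2t)cos(2t)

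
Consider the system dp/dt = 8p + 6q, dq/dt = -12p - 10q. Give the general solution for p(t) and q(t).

Coefficient matrix A = [[8, 6], [-12, -10]].
Characteristic polynomial det(A - λI) = λ^2 + 2λ - 8 = 0.
Eigenvalues λ = -4, 2.
For λ=-4: (A-λI) row 1 is [12, 6], so an eigenvector is (1, -2).
For λ=2: (A-λI) row 1 is [6, 6], so an eigenvector is (1, -1).
General solution: K_1e^(-4t)(1,-2) + K_2e^(2t)(1,-1).

p(t) = K_1e^(-4t) + K_2e^(2t), q(t) = -2K_1e^(-4t) - K_2e^(2t)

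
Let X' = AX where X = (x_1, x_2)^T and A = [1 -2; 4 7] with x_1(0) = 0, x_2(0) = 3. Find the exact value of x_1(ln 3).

A = [[1,-2],[4,7]]; eigenvalues λ = 3, 5.
Eigenvectors: (1,-1) for λ=3, (1,-2) for λ=5.
From the initial condition, c_1 = 3, c_2 = -3.
x_1(ln 3) = (3)(3^3)(1) + (-3)(3^5)(1) = -648.

-648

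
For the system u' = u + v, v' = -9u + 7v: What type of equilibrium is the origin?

unstable improper node

A = [[1,1],[-9,7]]; det(A-λI) = λ^2 - 8λ + 16.
repeated λ = 4 with a single eigenvector.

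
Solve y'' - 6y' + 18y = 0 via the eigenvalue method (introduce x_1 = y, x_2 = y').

y(t) = c_1e^(3t)cos(3t) + c_2e^(3t)sin(3t)

Let x_1 = y, x_2 = y'. Then x_1' = x_2 and x_2' = -18x_1 + 6x_2.
A = [[0,1],[-18,6]]; det(A-λI) = λ^2 - 6λ + 18.
Eigenvalues λ = 3 ± 3i.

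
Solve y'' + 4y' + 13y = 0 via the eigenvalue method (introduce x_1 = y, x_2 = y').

Let x_1 = y, x_2 = y'. Then x_1' = x_2 and x_2' = -13x_1 - 4x_2.
A = [[0,1],[-13,-4]]; det(A-λI) = λ^2 + 4λ + 13.
Eigenvalues λ = -2 ± 3i.

y(t) = C_1e^(-2t)cos(3t) + C_2e^(-2t)sin(3t)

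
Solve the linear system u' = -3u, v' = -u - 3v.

u(t) = -c_2e^(-3t), v(t) = c_1e^(-3t) + c_2te^(-3t)

Coefficient matrix A = [[-3, 0], [-1, -3]].
Characteristic polynomial det(A - λI) = λ^2 + 6λ + 9 = 0.
Single eigenvalue λ = -3 with algebraic multiplicity 2.
Eigenvector v = (0,1); generalized eigenvector w with (A-λI)w=v is (-1,0).
General solution: e^(-3t)[c_1·v + c_2·(t·v + w)].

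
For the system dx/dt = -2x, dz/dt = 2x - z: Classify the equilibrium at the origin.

A = [[-2,0],[2,-1]]; det(A-λI) = λ^2 + 3λ + 2.
λ = -1, -2: both negative.

stable node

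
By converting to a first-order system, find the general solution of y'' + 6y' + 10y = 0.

y(t) = K_1e^(-3t)cos(t) + K_2e^(-3t)sin(t)

Let x_1 = y, x_2 = y'. Then x_1' = x_2 and x_2' = -10x_1 - 6x_2.
A = [[0,1],[-10,-6]]; det(A-λI) = λ^2 + 6λ + 10.
Eigenvalues λ = -3 ± i.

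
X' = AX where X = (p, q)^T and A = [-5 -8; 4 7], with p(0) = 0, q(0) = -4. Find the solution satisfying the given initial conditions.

Coefficient matrix A = [[-5, -8], [4, 7]].
Characteristic polynomial det(A - λI) = λ^2 - 2λ - 3 = 0.
Eigenvalues λ = -1, 3.
For λ=-1: (A-λI) row 1 is [-4, -8], so an eigenvector is (-2, 1).
For λ=3: (A-λI) row 1 is [-8, -8], so an eigenvector is (1, -1).
General solution: c_1e^(-t)(-2,1) + c_2e^(3t)(1,-1).
Applying p(0)=0, q(0)=-4 gives c_1=4, c_2=8.

p(t) = 8e^(3t) - 8e^(-t), q(t) = -8e^(3t) + 4e^(-t)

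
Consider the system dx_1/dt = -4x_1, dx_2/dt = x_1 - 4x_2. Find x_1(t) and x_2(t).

x_1(t) = c_2e^(-4t), x_2(t) = c_1e^(-4t) + c_2te^(-4t) - 3c_2e^(-4t)

Coefficient matrix A = [[-4, 0], [1, -4]].
Characteristic polynomial det(A - λI) = λ^2 + 8λ + 16 = 0.
Single eigenvalue λ = -4 with algebraic multiplicity 2.
Eigenvector v = (0,1); generalized eigenvector w with (A-λI)w=v is (1,-3).
General solution: e^(-4t)[c_1·v + c_2·(t·v + w)].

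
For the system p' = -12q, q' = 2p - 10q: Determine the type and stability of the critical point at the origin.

A = [[0,-12],[2,-10]]; det(A-λI) = λ^2 + 10λ + 24.
λ = -6, -4: both negative.

stable node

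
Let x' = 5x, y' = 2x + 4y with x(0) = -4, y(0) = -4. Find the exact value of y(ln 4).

A = [[5,0],[2,4]]; eigenvalues λ = 4, 5.
Eigenvectors: (0,-1) for λ=4, (1,2) for λ=5.
From the initial condition, c_1 = -4, c_2 = -4.
y(ln 4) = (-4)(4^4)(-1) + (-4)(4^5)(2) = -7168.

-7168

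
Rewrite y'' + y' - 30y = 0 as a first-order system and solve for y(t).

Let x_1 = y, x_2 = y'. Then x_1' = x_2 and x_2' = 30x_1 - x_2.
A = [[0,1],[30,-1]]; det(A-λI) = λ^2 + λ - 30.
Eigenvalues λ = 5, -6 with eigenvectors (1,5), (1,-6).

y(t) = C_1e^(5t) + C_2e^(-6t)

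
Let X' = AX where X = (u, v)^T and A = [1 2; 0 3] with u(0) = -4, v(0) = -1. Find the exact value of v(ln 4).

-64

A = [[1,2],[0,3]]; eigenvalues λ = 1, 3.
Eigenvectors: (1,0) for λ=1, (-1,-1) for λ=3.
From the initial condition, c_1 = -3, c_2 = 1.
v(ln 4) = (-3)(4^1)(0) + (1)(4^3)(-1) = -64.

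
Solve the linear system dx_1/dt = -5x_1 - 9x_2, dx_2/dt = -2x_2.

Coefficient matrix A = [[-5, -9], [0, -2]].
Characteristic polynomial det(A - λI) = λ^2 + 7λ + 10 = 0.
Eigenvalues λ = -2, -5.
For λ=-2: (A-λI) row 1 is [-3, -9], so an eigenvector is (3, -1).
For λ=-5: (A-λI) row 1 is [0, -9], so an eigenvector is (-1, 0).
General solution: K_1e^(-2t)(3,-1) + K_2e^(-5t)(-1,0).

x_1(t) = 3K_1e^(-2t) - K_2e^(-5t), x_2(t) = -K_1e^(-2t)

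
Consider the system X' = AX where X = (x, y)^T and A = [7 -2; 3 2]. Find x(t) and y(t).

Coefficient matrix A = [[7, -2], [3, 2]].
Characteristic polynomial det(A - λI) = λ^2 - 9λ + 20 = 0.
Eigenvalues λ = 4, 5.
For λ=4: (A-λI) row 1 is [3, -2], so an eigenvector is (-2, -3).
For λ=5: (A-λI) row 1 is [2, -2], so an eigenvector is (1, 1).
General solution: K_1e^(4t)(-2,-3) + K_2e^(5t)(1,1).

x(t) = -2K_1e^(4t) + K_2e^(5t), y(t) = -3K_1e^(4t) + K_2e^(5t)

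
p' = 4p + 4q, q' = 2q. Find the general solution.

p(t) = -K_1e^(4t) + 2K_2e^(2t), q(t) = -K_2e^(2t)

Coefficient matrix A = [[4, 4], [0, 2]].
Characteristic polynomial det(A - λI) = λ^2 - 6λ + 8 = 0.
Eigenvalues λ = 4, 2.
For λ=4: (A-λI) row 1 is [0, 4], so an eigenvector is (-1, 0).
For λ=2: (A-λI) row 1 is [2, 4], so an eigenvector is (2, -1).
General solution: K_1e^(4t)(-1,0) + K_2e^(2t)(2,-1).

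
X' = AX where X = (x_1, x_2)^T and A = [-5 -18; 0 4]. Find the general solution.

x_1(t) = K_1e^(-5t) - 2K_2e^(4t), x_2(t) = K_2e^(4t)

Coefficient matrix A = [[-5, -18], [0, 4]].
Characteristic polynomial det(A - λI) = λ^2 + λ - 20 = 0.
Eigenvalues λ = -5, 4.
For λ=-5: (A-λI) row 1 is [0, -18], so an eigenvector is (1, 0).
For λ=4: (A-λI) row 1 is [-9, -18], so an eigenvector is (-2, 1).
General solution: K_1e^(-5t)(1,0) + K_2e^(4t)(-2,1).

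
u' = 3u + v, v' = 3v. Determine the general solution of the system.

Coefficient matrix A = [[3, 1], [0, 3]].
Characteristic polynomial det(A - λI) = λ^2 - 6λ + 9 = 0.
Single eigenvalue λ = 3 with algebraic multiplicity 2.
Eigenvector v = (1,0); generalized eigenvector w with (A-λI)w=v is (2,1).
General solution: e^(3t)[c_1·v + c_2·(t·v + w)].

u(t) = c_1e^(3t) + c_2te^(3t) + 2c_2e^(3t), v(t) = c_2e^(3t)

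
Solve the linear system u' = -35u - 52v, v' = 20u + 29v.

Coefficient matrix A = [[-35, -52], [20, 29]].
Characteristic polynomial det(A - λI) = λ^2 + 6λ + 25 = 0.
Eigenvalues λ = -3 ± 4i (complex conjugate pair).
For λ=-3+4i: an eigenvector is (-3,2) - i(-2,1) = (-3 + 2i, 2 - i).
A real fundamental pair from Re and Im of e^((-3+4i)t)v: X_1 = e^(-3t)(cos(4t)·(-3,2) + sin(4t)·(-2,1)), X_2 = e^(-3t)(sin(4t)·(-3,2) - cos(4t)·(-2,1)).
General solution: C_1X_1 + C_2X_2.

u(t) = -2C_1e^(-3t)sin(4t) - 3C_1e^(-3t)cos(4t) - 3C_2e^(-3t)sin(4t) + 2C_2e^(-3t)cos(4t), v(t) = C_1e^(-3t)sin(4t) + 2C_1e^(-3t)cos(4t) + 2C_2e^(-3t)sin(4t) - C_2e^(-3t)cos(4t)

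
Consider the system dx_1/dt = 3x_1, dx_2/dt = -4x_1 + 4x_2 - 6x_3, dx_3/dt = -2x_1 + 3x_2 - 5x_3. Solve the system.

Coefficient matrix A = [[3, 0, 0], [-4, 4, -6], [-2, 3, -5]].
det(A - λI) = 0 gives eigenvalues λ = 3, 1, -2.
For λ=3: eigenvector (1,-2,-1).
For λ=1: eigenvector (0,2,1).
For λ=-2: eigenvector (0,-1,-1).
General solution: c_1e^(3t)(1,-2,-1) + c_2e^(t)(0,2,1) + c_3e^(-2t)(0,-1,-1).

x_1(t) = c_1e^(3t), x_2(t) = -2c_1e^(3t) + 2c_2e^(t) - c_3e^(-2t), x_3(t) = -c_1e^(3t) + c_2e^(t) - c_3e^(-2t)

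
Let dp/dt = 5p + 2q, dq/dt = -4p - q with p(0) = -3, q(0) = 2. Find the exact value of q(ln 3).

102

A = [[5,2],[-4,-1]]; eigenvalues λ = 1, 3.
Eigenvectors: (1,-2) for λ=1, (1,-1) for λ=3.
From the initial condition, c_1 = 1, c_2 = -4.
q(ln 3) = (1)(3^1)(-2) + (-4)(3^3)(-1) = 102.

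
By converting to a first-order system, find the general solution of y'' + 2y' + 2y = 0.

y(t) = K_1e^(-t)cos(t) + K_2e^(-t)sin(t)

Let x_1 = y, x_2 = y'. Then x_1' = x_2 and x_2' = -2x_1 - 2x_2.
A = [[0,1],[-2,-2]]; det(A-λI) = λ^2 + 2λ + 2.
Eigenvalues λ = -1 ± i.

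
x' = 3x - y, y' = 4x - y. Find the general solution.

x(t) = -c_1e^(t) - c_2te^(t) + c_2e^(t), y(t) = -2c_1e^(t) - 2c_2te^(t) + 3c_2e^(t)

Coefficient matrix A = [[3, -1], [4, -1]].
Characteristic polynomial det(A - λI) = λ^2 - 2λ + 1 = 0.
Single eigenvalue λ = 1 with algebraic multiplicity 2.
Eigenvector v = (-1,-2); generalized eigenvector w with (A-λI)w=v is (1,3).
General solution: e^(t)[c_1·v + c_2·(t·v + w)].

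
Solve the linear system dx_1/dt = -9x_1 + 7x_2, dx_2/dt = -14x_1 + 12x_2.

Coefficient matrix A = [[-9, 7], [-14, 12]].
Characteristic polynomial det(A - λI) = λ^2 - 3λ - 10 = 0.
Eigenvalues λ = -2, 5.
For λ=-2: (A-λI) row 1 is [-7, 7], so an eigenvector is (1, 1).
For λ=5: (A-λI) row 1 is [-14, 7], so an eigenvector is (-1, -2).
General solution: K_1e^(-2t)(1,1) + K_2e^(5t)(-1,-2).

x_1(t) = K_1e^(-2t) - K_2e^(5t), x_2(t) = K_1e^(-2t) - 2K_2e^(5t)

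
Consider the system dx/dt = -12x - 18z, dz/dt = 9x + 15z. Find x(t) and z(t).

Coefficient matrix A = [[-12, -18], [9, 15]].
Characteristic polynomial det(A - λI) = λ^2 - 3λ - 18 = 0.
Eigenvalues λ = -3, 6.
For λ=-3: (A-λI) row 1 is [-9, -18], so an eigenvector is (-2, 1).
For λ=6: (A-λI) row 1 is [-18, -18], so an eigenvector is (-1, 1).
General solution: c_1e^(-3t)(-2,1) + c_2e^(6t)(-1,1).

x(t) = -2c_1e^(-3t) - c_2e^(6t), z(t) = c_1e^(-3t) + c_2e^(6t)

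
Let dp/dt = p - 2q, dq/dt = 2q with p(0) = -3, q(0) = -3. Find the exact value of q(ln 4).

-48

A = [[1,-2],[0,2]]; eigenvalues λ = 2, 1.
Eigenvectors: (2,-1) for λ=2, (1,0) for λ=1.
From the initial condition, c_1 = 3, c_2 = -9.
q(ln 4) = (3)(4^2)(-1) + (-9)(4^1)(0) = -48.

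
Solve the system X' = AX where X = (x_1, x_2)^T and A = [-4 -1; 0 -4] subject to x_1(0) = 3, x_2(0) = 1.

Coefficient matrix A = [[-4, -1], [0, -4]].
Characteristic polynomial det(A - λI) = λ^2 + 8λ + 16 = 0.
Single eigenvalue λ = -4 with algebraic multiplicity 2.
Eigenvector v = (1,0); generalized eigenvector w with (A-λI)w=v is (1,-1).
General solution: e^(-4t)[c_1·v + c_2·(t·v + w)].
Applying x_1(0)=3, x_2(0)=1 gives c_1=4, c_2=-1.

x_1(t) = -te^(-4t) + 3e^(-4t), x_2(t) = e^(-4t)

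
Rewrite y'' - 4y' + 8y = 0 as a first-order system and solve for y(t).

Let x_1 = y, x_2 = y'. Then x_1' = x_2 and x_2' = -8x_1 + 4x_2.
A = [[0,1],[-8,4]]; det(A-λI) = λ^2 - 4λ + 8.
Eigenvalues λ = 2 ± 2i.

y(t) = K_1e^(2t)cos(2t) + K_2e^(2t)sin(2t)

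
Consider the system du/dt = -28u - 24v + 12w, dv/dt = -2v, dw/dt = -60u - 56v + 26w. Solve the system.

u(t) = c_1e^(-4t) + 2c_2e^(2t), v(t) = c_3e^(-2t), w(t) = 2c_1e^(-4t) + 5c_2e^(2t) + 2c_3e^(-2t)

Coefficient matrix A = [[-28, -24, 12], [0, -2, 0], [-60, -56, 26]].
det(A - λI) = 0 gives eigenvalues λ = -4, 2, -2.
For λ=-4: eigenvector (1,0,2).
For λ=2: eigenvector (2,0,5).
For λ=-2: eigenvector (0,1,2).
General solution: c_1e^(-4t)(1,0,2) + c_2e^(2t)(2,0,5) + c_3e^(-2t)(0,1,2).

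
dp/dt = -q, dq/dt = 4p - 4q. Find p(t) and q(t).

Coefficient matrix A = [[0, -1], [4, -4]].
Characteristic polynomial det(A - λI) = λ^2 + 4λ + 4 = 0.
Single eigenvalue λ = -2 with algebraic multiplicity 2.
Eigenvector v = (-1,-2); generalized eigenvector w with (A-λI)w=v is (1,3).
General solution: e^(-2t)[C_1·v + C_2·(t·v + w)].

p(t) = -C_1e^(-2t) - C_2te^(-2t) + C_2e^(-2t), q(t) = -2C_1e^(-2t) - 2C_2te^(-2t) + 3C_2e^(-2t)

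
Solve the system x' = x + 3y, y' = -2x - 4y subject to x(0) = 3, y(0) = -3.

Coefficient matrix A = [[1, 3], [-2, -4]].
Characteristic polynomial det(A - λI) = λ^2 + 3λ + 2 = 0.
Eigenvalues λ = -2, -1.
For λ=-2: (A-λI) row 1 is [3, 3], so an eigenvector is (1, -1).
For λ=-1: (A-λI) row 1 is [2, 3], so an eigenvector is (3, -2).
General solution: K_1e^(-2t)(1,-1) + K_2e^(-t)(3,-2).
Applying x(0)=3, y(0)=-3 gives K_1=3, K_2=0.

x(t) = 3e^(-2t), y(t) = -3e^(-2t)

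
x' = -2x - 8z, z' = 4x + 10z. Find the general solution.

x(t) = 2C_1e^(2t) - C_2e^(6t), z(t) = -C_1e^(2t) + C_2e^(6t)

Coefficient matrix A = [[-2, -8], [4, 10]].
Characteristic polynomial det(A - λI) = λ^2 - 8λ + 12 = 0.
Eigenvalues λ = 2, 6.
For λ=2: (A-λI) row 1 is [-4, -8], so an eigenvector is (2, -1).
For λ=6: (A-λI) row 1 is [-8, -8], so an eigenvector is (-1, 1).
General solution: C_1e^(2t)(2,-1) + C_2e^(6t)(-1,1).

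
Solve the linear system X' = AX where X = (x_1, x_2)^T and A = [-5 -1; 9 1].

Coefficient matrix A = [[-5, -1], [9, 1]].
Characteristic polynomial det(A - λI) = λ^2 + 4λ + 4 = 0.
Single eigenvalue λ = -2 with algebraic multiplicity 2.
Eigenvector v = (-1,3); generalized eigenvector w with (A-λI)w=v is (1,-2).
General solution: e^(-2t)[K_1·v + K_2·(t·v + w)].

x_1(t) = -K_1e^(-2t) - K_2te^(-2t) + K_2e^(-2t), x_2(t) = 3K_1e^(-2t) + 3K_2te^(-2t) - 2K_2e^(-2t)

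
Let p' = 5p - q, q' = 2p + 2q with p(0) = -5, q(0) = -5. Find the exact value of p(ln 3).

A = [[5,-1],[2,2]]; eigenvalues λ = 3, 4.
Eigenvectors: (-1,-2) for λ=3, (1,1) for λ=4.
From the initial condition, c_1 = 0, c_2 = -5.
p(ln 3) = (0)(3^3)(-1) + (-5)(3^4)(1) = -405.

-405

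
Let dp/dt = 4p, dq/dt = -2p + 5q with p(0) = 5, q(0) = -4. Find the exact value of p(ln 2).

A = [[4,0],[-2,5]]; eigenvalues λ = 5, 4.
Eigenvectors: (0,1) for λ=5, (-1,-2) for λ=4.
From the initial condition, c_1 = -14, c_2 = -5.
p(ln 2) = (-14)(2^5)(0) + (-5)(2^4)(-1) = 80.

80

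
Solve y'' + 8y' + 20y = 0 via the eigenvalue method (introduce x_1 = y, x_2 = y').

y(t) = c_1e^(-4t)cos(2t) + c_2e^(-4t)sin(2t)

Let x_1 = y, x_2 = y'. Then x_1' = x_2 and x_2' = -20x_1 - 8x_2.
A = [[0,1],[-20,-8]]; det(A-λI) = λ^2 + 8λ + 20.
Eigenvalues λ = -4 ± 2i.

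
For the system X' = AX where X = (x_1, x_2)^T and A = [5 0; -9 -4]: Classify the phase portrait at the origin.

A = [[5,0],[-9,-4]]; det(A-λI) = λ^2 - λ - 20.
λ = 5, -4: opposite signs.

saddle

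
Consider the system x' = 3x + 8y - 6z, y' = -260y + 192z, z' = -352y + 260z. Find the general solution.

x(t) = C_1e^(3t) + 2C_3e^(4t), y(t) = -3C_2e^(-4t) - 8C_3e^(4t), z(t) = -4C_2e^(-4t) - 11C_3e^(4t)

Coefficient matrix A = [[3, 8, -6], [0, -260, 192], [0, -352, 260]].
det(A - λI) = 0 gives eigenvalues λ = 3, -4, 4.
For λ=3: eigenvector (1,0,0).
For λ=-4: eigenvector (0,-3,-4).
For λ=4: eigenvector (2,-8,-11).
General solution: C_1e^(3t)(1,0,0) + C_2e^(-4t)(0,-3,-4) + C_3e^(4t)(2,-8,-11).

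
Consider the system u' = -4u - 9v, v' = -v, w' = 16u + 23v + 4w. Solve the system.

Coefficient matrix A = [[-4, -9, 0], [0, -1, 0], [16, 23, 4]].
det(A - λI) = 0 gives eigenvalues λ = 4, -1, -4.
For λ=4: eigenvector (0,0,1).
For λ=-1: eigenvector (-3,1,5).
For λ=-4: eigenvector (1,0,-2).
General solution: K_1e^(4t)(0,0,1) + K_2e^(-t)(-3,1,5) + K_3e^(-4t)(1,0,-2).

u(t) = -3K_2e^(-t) + K_3e^(-4t), v(t) = K_2e^(-t), w(t) = K_1e^(4t) + 5K_2e^(-t) - 2K_3e^(-4t)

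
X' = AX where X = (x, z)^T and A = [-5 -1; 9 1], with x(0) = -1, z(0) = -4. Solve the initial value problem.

Coefficient matrix A = [[-5, -1], [9, 1]].
Characteristic polynomial det(A - λI) = λ^2 + 4λ + 4 = 0.
Single eigenvalue λ = -2 with algebraic multiplicity 2.
Eigenvector v = (1,-3); generalized eigenvector w with (A-λI)w=v is (0,-1).
General solution: e^(-2t)[C_1·v + C_2·(t·v + w)].
Applying x(0)=-1, z(0)=-4 gives C_1=-1, C_2=7.

x(t) = 7te^(-2t) - e^(-2t), z(t) = -21te^(-2t) - 4e^(-2t)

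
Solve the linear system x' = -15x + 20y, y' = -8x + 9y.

Coefficient matrix A = [[-15, 20], [-8, 9]].
Characteristic polynomial det(A - λI) = λ^2 + 6λ + 25 = 0.
Eigenvalues λ = -3 ± 4i (complex conjugate pair).
For λ=-3+4i: an eigenvector is (-2,-1) - i(1,1) = (-2 - i, -1 - i).
A real fundamental pair from Re and Im of e^((-3+4i)t)v: X_1 = e^(-3t)(cos(4t)·(-2,-1) + sin(4t)·(1,1)), X_2 = e^(-3t)(sin(4t)·(-2,-1) - cos(4t)·(1,1)).
General solution: K_1X_1 + K_2X_2.

x(t) = K_1e^(-3t)sin(4t) - 2K_1e^(-3t)cos(4t) - 2K_2e^(-3t)sin(4t) - K_2e^(-3t)cos(4t), y(t) = K_1e^(-3t)sin(4t) - K_1e^(-3t)cos(4t) - K_2e^(-3t)sin(4t) - K_2e^(-3t)cos(4t)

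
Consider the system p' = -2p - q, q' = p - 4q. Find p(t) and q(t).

Coefficient matrix A = [[-2, -1], [1, -4]].
Characteristic polynomial det(A - λI) = λ^2 + 6λ + 9 = 0.
Single eigenvalue λ = -3 with algebraic multiplicity 2.
Eigenvector v = (1,1); generalized eigenvector w with (A-λI)w=v is (0,-1).
General solution: e^(-3t)[C_1·v + C_2·(t·v + w)].

p(t) = C_1e^(-3t) + C_2te^(-3t), q(t) = C_1e^(-3t) + C_2te^(-3t) - C_2e^(-3t)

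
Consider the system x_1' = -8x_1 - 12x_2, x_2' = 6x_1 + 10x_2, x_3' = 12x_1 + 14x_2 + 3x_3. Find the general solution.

x_1(t) = K_1e^(4t) + 2K_2e^(-2t), x_2(t) = -K_1e^(4t) - K_2e^(-2t), x_3(t) = -2K_1e^(4t) - 2K_2e^(-2t) + K_3e^(3t)

Coefficient matrix A = [[-8, -12, 0], [6, 10, 0], [12, 14, 3]].
det(A - λI) = 0 gives eigenvalues λ = 4, -2, 3.
For λ=4: eigenvector (1,-1,-2).
For λ=-2: eigenvector (2,-1,-2).
For λ=3: eigenvector (0,0,1).
General solution: K_1e^(4t)(1,-1,-2) + K_2e^(-2t)(2,-1,-2) + K_3e^(3t)(0,0,1).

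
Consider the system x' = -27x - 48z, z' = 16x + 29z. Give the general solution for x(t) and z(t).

x(t) = 2c_1e^(-3t) - 3c_2e^(5t), z(t) = -c_1e^(-3t) + 2c_2e^(5t)

Coefficient matrix A = [[-27, -48], [16, 29]].
Characteristic polynomial det(A - λI) = λ^2 - 2λ - 15 = 0.
Eigenvalues λ = -3, 5.
For λ=-3: (A-λI) row 1 is [-24, -48], so an eigenvector is (2, -1).
For λ=5: (A-λI) row 1 is [-32, -48], so an eigenvector is (-3, 2).
General solution: c_1e^(-3t)(2,-1) + c_2e^(5t)(-3,2).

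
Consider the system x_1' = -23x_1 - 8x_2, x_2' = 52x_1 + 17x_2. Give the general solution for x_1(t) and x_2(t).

x_1(t) = -c_1e^(-3t)sin(4t) + c_1e^(-3t)cos(4t) + c_2e^(-3t)sin(4t) + c_2e^(-3t)cos(4t), x_2(t) = 3c_1e^(-3t)sin(4t) - 2c_1e^(-3t)cos(4t) - 2c_2e^(-3t)sin(4t) - 3c_2e^(-3t)cos(4t)

Coefficient matrix A = [[-23, -8], [52, 17]].
Characteristic polynomial det(A - λI) = λ^2 + 6λ + 25 = 0.
Eigenvalues λ = -3 ± 4i (complex conjugate pair).
For λ=-3+4i: an eigenvector is (1,-2) - i(-1,3) = (1 + i, -2 - 3i).
A real fundamental pair from Re and Im of e^((-3+4i)t)v: X_1 = e^(-3t)(cos(4t)·(1,-2) + sin(4t)·(-1,3)), X_2 = e^(-3t)(sin(4t)·(1,-2) - cos(4t)·(-1,3)).
General solution: c_1X_1 + c_2X_2.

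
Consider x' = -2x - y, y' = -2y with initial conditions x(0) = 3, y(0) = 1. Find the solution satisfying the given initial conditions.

Coefficient matrix A = [[-2, -1], [0, -2]].
Characteristic polynomial det(A - λI) = λ^2 + 4λ + 4 = 0.
Single eigenvalue λ = -2 with algebraic multiplicity 2.
Eigenvector v = (1,0); generalized eigenvector w with (A-λI)w=v is (-2,-1).
General solution: e^(-2t)[c_1·v + c_2·(t·v + w)].
Applying x(0)=3, y(0)=1 gives c_1=1, c_2=-1.

x(t) = -te^(-2t) + 3e^(-2t), y(t) = e^(-2t)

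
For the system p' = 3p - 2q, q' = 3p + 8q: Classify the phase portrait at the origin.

unstable node

A = [[3,-2],[3,8]]; det(A-λI) = λ^2 - 11λ + 30.
λ = 6, 5: both positive.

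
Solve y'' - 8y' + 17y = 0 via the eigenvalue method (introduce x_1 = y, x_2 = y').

Let x_1 = y, x_2 = y'. Then x_1' = x_2 and x_2' = -17x_1 + 8x_2.
A = [[0,1],[-17,8]]; det(A-λI) = λ^2 - 8λ + 17.
Eigenvalues λ = 4 ± i.

y(t) = K_1e^(4t)cos(t) + K_2e^(4t)sin(t)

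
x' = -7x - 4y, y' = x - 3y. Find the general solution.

x(t) = 2K_1e^(-5t) + 2K_2te^(-5t) - K_2e^(-5t), y(t) = -K_1e^(-5t) - K_2te^(-5t)

Coefficient matrix A = [[-7, -4], [1, -3]].
Characteristic polynomial det(A - λI) = λ^2 + 10λ + 25 = 0.
Single eigenvalue λ = -5 with algebraic multiplicity 2.
Eigenvector v = (2,-1); generalized eigenvector w with (A-λI)w=v is (-1,0).
General solution: e^(-5t)[K_1·v + K_2·(t·v + w)].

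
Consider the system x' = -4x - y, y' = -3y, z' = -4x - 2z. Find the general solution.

x(t) = c_1e^(-4t) - c_2e^(-3t), y(t) = c_2e^(-3t), z(t) = 2c_1e^(-4t) - 4c_2e^(-3t) + c_3e^(-2t)

Coefficient matrix A = [[-4, -1, 0], [0, -3, 0], [-4, 0, -2]].
det(A - λI) = 0 gives eigenvalues λ = -4, -3, -2.
For λ=-4: eigenvector (1,0,2).
For λ=-3: eigenvector (-1,1,-4).
For λ=-2: eigenvector (0,0,1).
General solution: c_1e^(-4t)(1,0,2) + c_2e^(-3t)(-1,1,-4) + c_3e^(-2t)(0,0,1).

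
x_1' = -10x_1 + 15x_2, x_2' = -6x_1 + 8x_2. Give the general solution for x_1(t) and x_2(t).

Coefficient matrix A = [[-10, 15], [-6, 8]].
Characteristic polynomial det(A - λI) = λ^2 + 2λ + 10 = 0.
Eigenvalues λ = -1 ± 3i (complex conjugate pair).
For λ=-1+3i: an eigenvector is (-1,-1) - i(-2,-1) = (-1 + 2i, -1 + i).
A real fundamental pair from Re and Im of e^((-1+3i)t)v: X_1 = e^(-t)(cos(3t)·(-1,-1) + sin(3t)·(-2,-1)), X_2 = e^(-t)(sin(3t)·(-1,-1) - cos(3t)·(-2,-1)).
General solution: K_1X_1 + K_2X_2.

x_1(t) = -2K_1e^(-t)sin(3t) - K_1e^(-t)cos(3t) - K_2e^(-t)sin(3t) + 2K_2e^(-t)cos(3t), x_2(t) = -K_1e^(-t)sin(3t) - K_1e^(-t)cos(3t) - K_2e^(-t)sin(3t) + K_2e^(-t)cos(3t)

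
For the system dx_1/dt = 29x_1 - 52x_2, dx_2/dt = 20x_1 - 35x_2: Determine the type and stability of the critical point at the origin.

stable spiral

A = [[29,-52],[20,-35]]; det(A-λI) = λ^2 + 6λ + 25.
λ = -3 ± 4i: negative real part.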